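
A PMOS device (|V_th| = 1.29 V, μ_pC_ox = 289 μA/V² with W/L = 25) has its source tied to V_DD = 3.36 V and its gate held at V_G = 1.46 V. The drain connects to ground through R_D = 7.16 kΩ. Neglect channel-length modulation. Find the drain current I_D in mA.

I_D = 0.453 mA

V_SG = V_DD − V_G = 3.36 − 1.46 = 1.9 V, so V_ov = 1.9 − 1.29 = 0.61 V.
k_p = μ_pC_ox · (W/L) = 7.225 mA/V².
Assume saturation: I_D = ½ k_p V_ov² = 0.5 × 7.225 × 0.61² = 1.34 mA, giving V_SD = V_DD − I_D R_D = 3.36 − 1.34 × 7.16 = -6.26 V.
But -6.26 V < V_ov = 0.61 V, so the device is actually in triode.
In triode I_D = k_p[V_ov V_SD − ½ V_SD²] and I_D = (V_DD − V_SD)/R_D. Equating: 25.9 V_SD² − 32.56 V_SD + 3.36 = 0, giving V_SD = 0.113 V (the root below V_ov).
I_D = (3.36 − 0.113) / 7.16 = 0.453 mA.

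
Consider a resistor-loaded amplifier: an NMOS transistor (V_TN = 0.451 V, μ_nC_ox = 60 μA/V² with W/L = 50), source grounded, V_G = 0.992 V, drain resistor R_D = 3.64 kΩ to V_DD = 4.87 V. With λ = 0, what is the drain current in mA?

V_GS = V_G = 0.992 V, so V_ov = 0.992 − 0.451 = 0.541 V.
k_n = μ_nC_ox · (W/L) = 3 mA/V².
Assume saturation: I_D = ½ k_n V_ov² = 0.5 × 3 × 0.541² = 0.439 mA, giving V_DS = V_DD − I_D R_D = 4.87 − 0.439 × 3.64 = 3.27 V.
V_DS = 3.27 V ≥ V_ov = 0.541 V, confirming saturation.

I_D = 0.439 mA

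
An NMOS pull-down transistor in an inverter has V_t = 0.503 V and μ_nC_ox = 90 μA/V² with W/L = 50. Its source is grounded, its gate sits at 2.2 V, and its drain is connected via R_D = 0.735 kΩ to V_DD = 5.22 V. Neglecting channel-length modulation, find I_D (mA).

I_D = 5.63 mA

V_GS = V_G = 2.2 V, so V_ov = 2.2 − 0.503 = 1.7 V.
k_n = μ_nC_ox · (W/L) = 4.5 mA/V².
Assume saturation: I_D = ½ k_n V_ov² = 0.5 × 4.5 × 1.7² = 6.48 mA, giving V_DS = V_DD − I_D R_D = 5.22 − 6.48 × 0.735 = 0.458 V.
But 0.458 V < V_ov = 1.7 V, so the device is actually in triode.
In triode I_D = k_n[V_ov V_DS − ½ V_DS²] and I_D = (V_DD − V_DS)/R_D. Equating: 1.65 V_DS² − 6.613 V_DS + 5.22 = 0, giving V_DS = 1.08 V (the root below V_ov).
I_D = (5.22 − 1.08) / 0.735 = 5.63 mA.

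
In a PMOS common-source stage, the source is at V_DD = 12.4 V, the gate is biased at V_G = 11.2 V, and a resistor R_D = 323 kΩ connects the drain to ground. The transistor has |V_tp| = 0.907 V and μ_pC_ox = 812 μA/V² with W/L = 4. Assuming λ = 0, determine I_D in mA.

I_D = 0.0383 mA

V_SG = V_DD − V_G = 12.4 − 11.2 = 1.2 V, so V_ov = 1.2 − 0.907 = 0.293 V.
k_p = μ_pC_ox · (W/L) = 3.248 mA/V².
Assume saturation: I_D = ½ k_p V_ov² = 0.5 × 3.248 × 0.293² = 0.139 mA, giving V_SD = V_DD − I_D R_D = 12.4 − 0.139 × 323 = -32.6 V.
But -32.6 V < V_ov = 0.293 V, so the device is actually in triode.
In triode I_D = k_p[V_ov V_SD − ½ V_SD²] and I_D = (V_DD − V_SD)/R_D. Equating: 525 V_SD² − 308.4 V_SD + 12.4 = 0, giving V_SD = 0.0434 V (the root below V_ov).
I_D = (12.4 − 0.0434) / 323 = 0.0383 mA.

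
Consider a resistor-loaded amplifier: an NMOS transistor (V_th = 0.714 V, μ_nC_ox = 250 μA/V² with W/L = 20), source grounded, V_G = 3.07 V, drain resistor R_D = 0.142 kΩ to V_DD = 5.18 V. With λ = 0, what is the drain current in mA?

V_GS = V_G = 3.07 V, so V_ov = 3.07 − 0.714 = 2.36 V.
k_n = μ_nC_ox · (W/L) = 5 mA/V².
Assume saturation: I_D = ½ k_n V_ov² = 0.5 × 5 × 2.36² = 13.9 mA, giving V_DS = V_DD − I_D R_D = 5.18 − 13.9 × 0.142 = 3.21 V.
V_DS = 3.21 V ≥ V_ov = 2.36 V, confirming saturation.

I_D = 13.9 mA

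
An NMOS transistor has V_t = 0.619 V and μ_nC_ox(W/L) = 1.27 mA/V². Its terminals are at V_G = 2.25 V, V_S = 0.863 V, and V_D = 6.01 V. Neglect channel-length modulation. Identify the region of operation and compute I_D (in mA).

Saturation; I_D = 0.375 mA

V_GS = V_G − V_S = 2.25 − 0.863 = 1.39 V; V_DS = V_D − V_S = 6.01 − 0.863 = 5.15 V.
V_ov = V_GS − V_t = 1.39 − 0.619 = 0.768 V.
Since V_DS = 5.15 V ≥ V_ov = 0.768 V, the device is in saturation.
I_D = ½ k_n V_ov² = 0.5 × 1.27 × 0.768² = 0.375 mA.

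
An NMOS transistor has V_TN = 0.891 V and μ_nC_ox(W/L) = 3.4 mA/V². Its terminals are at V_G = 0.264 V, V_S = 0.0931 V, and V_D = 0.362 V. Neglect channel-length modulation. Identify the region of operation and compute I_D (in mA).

Cutoff; I_D = 0 mA

V_GS = V_G − V_S = 0.264 − 0.0931 = 0.171 V; V_DS = V_D − V_S = 0.362 − 0.0931 = 0.269 V.
V_GS = 0.171 V < V_TN = 0.891 V, so the transistor is in cutoff.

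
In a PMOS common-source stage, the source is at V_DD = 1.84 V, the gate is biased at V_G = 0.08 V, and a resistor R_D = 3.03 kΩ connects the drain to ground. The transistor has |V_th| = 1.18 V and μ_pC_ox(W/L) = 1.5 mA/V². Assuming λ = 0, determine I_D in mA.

V_SG = V_DD − V_G = 1.84 − 0.08 = 1.76 V, so V_ov = 1.76 − 1.18 = 0.58 V.
Assume saturation: I_D = ½ k_p V_ov² = 0.5 × 1.5 × 0.58² = 0.252 mA, giving V_SD = V_DD − I_D R_D = 1.84 − 0.252 × 3.03 = 1.08 V.
V_SD = 1.08 V ≥ V_ov = 0.58 V, confirming saturation.

I_D = 0.252 mA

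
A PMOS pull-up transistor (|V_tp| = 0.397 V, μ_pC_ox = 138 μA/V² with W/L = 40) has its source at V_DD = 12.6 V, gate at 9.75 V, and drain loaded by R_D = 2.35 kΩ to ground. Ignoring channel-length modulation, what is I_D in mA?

I_D = 5.18 mA

V_SG = V_DD − V_G = 12.6 − 9.75 = 2.85 V, so V_ov = 2.85 − 0.397 = 2.45 V.
k_p = μ_pC_ox · (W/L) = 5.52 mA/V².
Assume saturation: I_D = ½ k_p V_ov² = 0.5 × 5.52 × 2.45² = 16.6 mA, giving V_SD = V_DD − I_D R_D = 12.6 − 16.6 × 2.35 = -26.4 V.
But -26.4 V < V_ov = 2.45 V, so the device is actually in triode.
In triode I_D = k_p[V_ov V_SD − ½ V_SD²] and I_D = (V_DD − V_SD)/R_D. Equating: 6.49 V_SD² − 32.82 V_SD + 12.6 = 0, giving V_SD = 0.419 V (the root below V_ov).
I_D = (12.6 − 0.419) / 2.35 = 5.18 mA.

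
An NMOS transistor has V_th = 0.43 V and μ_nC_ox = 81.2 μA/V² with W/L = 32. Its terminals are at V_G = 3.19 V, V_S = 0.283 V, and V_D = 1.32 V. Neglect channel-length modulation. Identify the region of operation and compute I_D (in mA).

V_GS = V_G − V_S = 3.19 − 0.283 = 2.91 V; V_DS = V_D − V_S = 1.32 − 0.283 = 1.04 V.
k_n = μ_nC_ox · (W/L) = 2.598 mA/V².
V_ov = V_GS − V_th = 2.91 − 0.43 = 2.48 V.
Since V_DS = 1.04 V < V_ov = 2.48 V, the device is in the triode region.
I_D = k_n [V_ov · V_DS − ½ V_DS²] = 2.598 × [2.48 × 1.04 − 0.5 × 1.04²] = 5.28 mA.

Triode; I_D = 5.28 mA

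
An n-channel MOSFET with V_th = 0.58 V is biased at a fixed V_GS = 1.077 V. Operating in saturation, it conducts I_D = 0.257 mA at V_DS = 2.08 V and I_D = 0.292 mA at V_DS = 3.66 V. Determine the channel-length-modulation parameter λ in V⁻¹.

With V_GS fixed, I_D ∝ (1 + λ V_DS) in saturation, so I_D2/I_D1 = (1 + λ V_DS2)/(1 + λ V_DS1).
0.292/0.257 = 1.136 = (1 + 3.66 λ)/(1 + 2.08 λ).
Solving: λ (I_D1 V_DS2 − I_D2 V_DS1) = I_D2 − I_D1, so λ = (0.292 − 0.257) / (0.257 × 3.66 − 0.292 × 2.08) = 0.035 / 0.333 = 0.105 V⁻¹.

λ = 0.105 V⁻¹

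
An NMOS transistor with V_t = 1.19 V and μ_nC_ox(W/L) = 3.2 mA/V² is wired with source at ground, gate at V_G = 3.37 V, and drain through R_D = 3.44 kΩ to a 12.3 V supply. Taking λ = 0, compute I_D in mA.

I_D = 3.41 mA

V_GS = V_G = 3.37 V, so V_ov = 3.37 − 1.19 = 2.18 V.
Assume saturation: I_D = ½ k_n V_ov² = 0.5 × 3.2 × 2.18² = 7.6 mA, giving V_DS = V_DD − I_D R_D = 12.3 − 7.6 × 3.44 = -13.9 V.
But -13.9 V < V_ov = 2.18 V, so the device is actually in triode.
In triode I_D = k_n[V_ov V_DS − ½ V_DS²] and I_D = (V_DD − V_DS)/R_D. Equating: 5.5 V_DS² − 25 V_DS + 12.3 = 0, giving V_DS = 0.561 V (the root below V_ov).
I_D = (12.3 − 0.561) / 3.44 = 3.41 mA.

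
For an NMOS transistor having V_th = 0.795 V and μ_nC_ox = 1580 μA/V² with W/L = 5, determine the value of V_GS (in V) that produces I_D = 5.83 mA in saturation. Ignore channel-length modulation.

k_n = μ_nC_ox · (W/L) = 7.9 mA/V².
In saturation I_D = ½ k_n (V_GS − V_th)², so V_GS − V_th = √(2 I_D / k_n) = √(2 × 5.83 / 7.9) = 1.21 V.
V_GS = 0.795 + 1.21 = 2.01 V.

V_GS = 2.01 V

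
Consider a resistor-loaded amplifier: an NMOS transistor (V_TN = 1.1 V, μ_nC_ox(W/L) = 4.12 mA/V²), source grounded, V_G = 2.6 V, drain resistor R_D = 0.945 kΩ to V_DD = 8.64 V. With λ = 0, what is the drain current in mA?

I_D = 4.63 mA

V_GS = V_G = 2.6 V, so V_ov = 2.6 − 1.1 = 1.5 V.
Assume saturation: I_D = ½ k_n V_ov² = 0.5 × 4.12 × 1.5² = 4.63 mA, giving V_DS = V_DD − I_D R_D = 8.64 − 4.63 × 0.945 = 4.26 V.
V_DS = 4.26 V ≥ V_ov = 1.5 V, confirming saturation.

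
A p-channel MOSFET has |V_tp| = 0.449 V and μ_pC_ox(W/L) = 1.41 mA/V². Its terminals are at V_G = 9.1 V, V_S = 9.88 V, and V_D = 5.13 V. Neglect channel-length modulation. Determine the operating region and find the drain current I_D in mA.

Saturation; I_D = 0.0772 mA

V_SG = V_S − V_G = 9.88 − 9.1 = 0.78 V; V_SD = V_S − V_D = 9.88 − 5.13 = 4.75 V.
V_ov = V_SG − |V_tp| = 0.78 − 0.449 = 0.331 V.
Since V_SD = 4.75 V ≥ V_ov = 0.331 V, the device is in saturation.
I_D = ½ k_p V_ov² = 0.5 × 1.41 × 0.331² = 0.0772 mA.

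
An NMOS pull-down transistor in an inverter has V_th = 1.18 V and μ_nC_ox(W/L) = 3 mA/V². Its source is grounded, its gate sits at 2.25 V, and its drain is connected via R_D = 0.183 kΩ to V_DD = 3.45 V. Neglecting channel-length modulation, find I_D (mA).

V_GS = V_G = 2.25 V, so V_ov = 2.25 − 1.18 = 1.07 V.
Assume saturation: I_D = ½ k_n V_ov² = 0.5 × 3 × 1.07² = 1.72 mA, giving V_DS = V_DD − I_D R_D = 3.45 − 1.72 × 0.183 = 3.14 V.
V_DS = 3.14 V ≥ V_ov = 1.07 V, confirming saturation.

I_D = 1.72 mA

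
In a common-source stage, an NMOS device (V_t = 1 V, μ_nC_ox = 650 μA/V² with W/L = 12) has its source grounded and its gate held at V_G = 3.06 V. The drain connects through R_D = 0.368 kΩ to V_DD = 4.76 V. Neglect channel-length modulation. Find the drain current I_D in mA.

I_D = 10.7 mA

V_GS = V_G = 3.06 V, so V_ov = 3.06 − 1 = 2.06 V.
k_n = μ_nC_ox · (W/L) = 7.8 mA/V².
Assume saturation: I_D = ½ k_n V_ov² = 0.5 × 7.8 × 2.06² = 16.6 mA, giving V_DS = V_DD − I_D R_D = 4.76 − 16.6 × 0.368 = -1.33 V.
But -1.33 V < V_ov = 2.06 V, so the device is actually in triode.
In triode I_D = k_n[V_ov V_DS − ½ V_DS²] and I_D = (V_DD − V_DS)/R_D. Equating: 1.44 V_DS² − 6.913 V_DS + 4.76 = 0, giving V_DS = 0.832 V (the root below V_ov).
I_D = (4.76 − 0.832) / 0.368 = 10.7 mA.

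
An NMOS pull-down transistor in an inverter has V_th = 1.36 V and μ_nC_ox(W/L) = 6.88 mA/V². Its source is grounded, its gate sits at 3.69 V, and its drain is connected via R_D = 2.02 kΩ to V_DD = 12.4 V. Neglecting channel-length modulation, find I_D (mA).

V_GS = V_G = 3.69 V, so V_ov = 3.69 − 1.36 = 2.33 V.
Assume saturation: I_D = ½ k_n V_ov² = 0.5 × 6.88 × 2.33² = 18.7 mA, giving V_DS = V_DD − I_D R_D = 12.4 − 18.7 × 2.02 = -25.3 V.
But -25.3 V < V_ov = 2.33 V, so the device is actually in triode.
In triode I_D = k_n[V_ov V_DS − ½ V_DS²] and I_D = (V_DD − V_DS)/R_D. Equating: 6.95 V_DS² − 33.38 V_DS + 12.4 = 0, giving V_DS = 0.406 V (the root below V_ov).
I_D = (12.4 − 0.406) / 2.02 = 5.94 mA.

I_D = 5.94 mA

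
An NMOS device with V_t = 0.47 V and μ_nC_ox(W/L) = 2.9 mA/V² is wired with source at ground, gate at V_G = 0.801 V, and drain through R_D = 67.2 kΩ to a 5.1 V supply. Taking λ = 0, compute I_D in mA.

I_D = 0.0746 mA

V_GS = V_G = 0.801 V, so V_ov = 0.801 − 0.47 = 0.331 V.
Assume saturation: I_D = ½ k_n V_ov² = 0.5 × 2.9 × 0.331² = 0.159 mA, giving V_DS = V_DD − I_D R_D = 5.1 − 0.159 × 67.2 = -5.58 V.
But -5.58 V < V_ov = 0.331 V, so the device is actually in triode.
In triode I_D = k_n[V_ov V_DS − ½ V_DS²] and I_D = (V_DD − V_DS)/R_D. Equating: 97.4 V_DS² − 65.51 V_DS + 5.1 = 0, giving V_DS = 0.0899 V (the root below V_ov).
I_D = (5.1 − 0.0899) / 67.2 = 0.0746 mA.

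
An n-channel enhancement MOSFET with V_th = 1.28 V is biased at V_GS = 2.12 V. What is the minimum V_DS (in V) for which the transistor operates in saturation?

V_DS,sat = 0.840 V

The boundary between triode and saturation is V_DS = V_GS − V_th = V_ov.
V_ov = 2.12 − 1.28 = 0.84 V.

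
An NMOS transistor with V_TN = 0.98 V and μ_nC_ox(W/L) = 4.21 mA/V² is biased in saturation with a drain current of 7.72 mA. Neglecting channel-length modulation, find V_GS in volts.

In saturation I_D = ½ k_n (V_GS − V_TN)², so V_GS − V_TN = √(2 I_D / k_n) = √(2 × 7.72 / 4.21) = 1.92 V.
V_GS = 0.98 + 1.92 = 2.9 V.

V_GS = 2.90 V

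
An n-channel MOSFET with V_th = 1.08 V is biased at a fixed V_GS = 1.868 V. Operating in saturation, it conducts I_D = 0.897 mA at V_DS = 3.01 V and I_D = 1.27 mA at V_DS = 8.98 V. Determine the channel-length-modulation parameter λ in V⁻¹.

λ = 0.0881 V⁻¹

With V_GS fixed, I_D ∝ (1 + λ V_DS) in saturation, so I_D2/I_D1 = (1 + λ V_DS2)/(1 + λ V_DS1).
1.27/0.897 = 1.416 = (1 + 8.98 λ)/(1 + 3.01 λ).
Solving: λ (I_D1 V_DS2 − I_D2 V_DS1) = I_D2 − I_D1, so λ = (1.27 − 0.897) / (0.897 × 8.98 − 1.27 × 3.01) = 0.373 / 4.23 = 0.0881 V⁻¹.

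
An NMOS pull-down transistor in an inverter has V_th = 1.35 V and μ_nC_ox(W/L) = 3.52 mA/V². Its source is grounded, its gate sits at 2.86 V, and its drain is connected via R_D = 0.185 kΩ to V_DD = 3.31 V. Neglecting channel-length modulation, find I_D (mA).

I_D = 4.01 mA

V_GS = V_G = 2.86 V, so V_ov = 2.86 − 1.35 = 1.51 V.
Assume saturation: I_D = ½ k_n V_ov² = 0.5 × 3.52 × 1.51² = 4.01 mA, giving V_DS = V_DD − I_D R_D = 3.31 − 4.01 × 0.185 = 2.57 V.
V_DS = 2.57 V ≥ V_ov = 1.51 V, confirming saturation.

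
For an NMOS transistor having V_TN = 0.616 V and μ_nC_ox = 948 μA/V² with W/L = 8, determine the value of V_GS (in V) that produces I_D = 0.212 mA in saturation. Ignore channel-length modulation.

V_GS = 0.852 V

k_n = μ_nC_ox · (W/L) = 7.584 mA/V².
In saturation I_D = ½ k_n (V_GS − V_TN)², so V_GS − V_TN = √(2 I_D / k_n) = √(2 × 0.212 / 7.584) = 0.236 V.
V_GS = 0.616 + 0.236 = 0.852 V.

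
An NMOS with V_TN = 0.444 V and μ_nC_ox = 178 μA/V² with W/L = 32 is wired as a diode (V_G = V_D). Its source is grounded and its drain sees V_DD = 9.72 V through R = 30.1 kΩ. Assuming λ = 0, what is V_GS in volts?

V_GS = 0.767 V

With gate tied to drain, V_GS = V_DS ≥ V_GS − V_TN, so the device is in saturation.
k_n = μ_nC_ox · (W/L) = 5.696 mA/V².
KCL at the drain: ½ k_n (V_GS − V_TN)² = (V_DD − V_GS)/R.
Let x = V_GS − 0.444. Then 85.7 x² + x − 9.276 = 0, giving x = 0.323 V (positive root), so V_GS = 0.767 V.
I_D = (V_DD − V_GS)/R = (9.72 − 0.767) / 30.1 = 0.297 mA.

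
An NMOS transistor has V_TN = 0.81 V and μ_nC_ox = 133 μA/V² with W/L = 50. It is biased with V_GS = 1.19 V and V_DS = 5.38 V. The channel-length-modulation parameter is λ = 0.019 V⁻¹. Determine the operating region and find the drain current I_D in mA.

Saturation; I_D = 0.529 mA

k_n = μ_nC_ox · (W/L) = 6.65 mA/V².
V_ov = V_GS − V_TN = 1.19 − 0.81 = 0.38 V.
Since V_DS = 5.38 V ≥ V_ov = 0.38 V, the device is in saturation.
I_D = ½ k_n V_ov² (1 + λ V_DS) = 0.5 × 6.65 × 0.38² × (1 + 0.019 × 5.38) = 0.529 mA.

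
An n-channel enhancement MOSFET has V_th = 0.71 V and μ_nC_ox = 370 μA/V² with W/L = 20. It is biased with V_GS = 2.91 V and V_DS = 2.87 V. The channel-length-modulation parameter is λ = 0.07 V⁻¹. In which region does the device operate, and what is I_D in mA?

k_n = μ_nC_ox · (W/L) = 7.4 mA/V².
V_ov = V_GS − V_th = 2.91 − 0.71 = 2.2 V.
Since V_DS = 2.87 V ≥ V_ov = 2.2 V, the device is in saturation.
I_D = ½ k_n V_ov² (1 + λ V_DS) = 0.5 × 7.4 × 2.2² × (1 + 0.07 × 2.87) = 21.5 mA.

Saturation; I_D = 21.5 mA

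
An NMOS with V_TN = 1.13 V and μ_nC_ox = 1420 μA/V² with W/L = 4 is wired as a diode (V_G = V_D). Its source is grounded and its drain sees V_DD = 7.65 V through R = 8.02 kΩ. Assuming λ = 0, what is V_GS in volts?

V_GS = 1.64 V

With gate tied to drain, V_GS = V_DS ≥ V_GS − V_TN, so the device is in saturation.
k_n = μ_nC_ox · (W/L) = 5.68 mA/V².
KCL at the drain: ½ k_n (V_GS − V_TN)² = (V_DD − V_GS)/R.
Let x = V_GS − 1.13. Then 22.8 x² + x − 6.52 = 0, giving x = 0.514 V (positive root), so V_GS = 1.64 V.
I_D = (V_DD − V_GS)/R = (7.65 − 1.64) / 8.02 = 0.749 mA.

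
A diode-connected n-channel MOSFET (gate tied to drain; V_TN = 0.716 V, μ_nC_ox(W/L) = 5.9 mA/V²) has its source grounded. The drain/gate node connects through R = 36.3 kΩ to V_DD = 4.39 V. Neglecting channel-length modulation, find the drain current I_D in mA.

I_D = 0.0962 mA

With gate tied to drain, V_GS = V_DS ≥ V_GS − V_TN, so the device is in saturation.
KCL at the drain: ½ k_n (V_GS − V_TN)² = (V_DD − V_GS)/R.
Let x = V_GS − 0.716. Then 107 x² + x − 3.674 = 0, giving x = 0.181 V (positive root), so V_GS = 0.897 V.
I_D = (V_DD − V_GS)/R = (4.39 − 0.897) / 36.3 = 0.0962 mA.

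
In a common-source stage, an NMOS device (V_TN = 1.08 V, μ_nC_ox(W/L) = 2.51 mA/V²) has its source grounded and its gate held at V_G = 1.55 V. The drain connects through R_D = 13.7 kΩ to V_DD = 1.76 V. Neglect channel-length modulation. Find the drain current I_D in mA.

V_GS = V_G = 1.55 V, so V_ov = 1.55 − 1.08 = 0.47 V.
Assume saturation: I_D = ½ k_n V_ov² = 0.5 × 2.51 × 0.47² = 0.277 mA, giving V_DS = V_DD − I_D R_D = 1.76 − 0.277 × 13.7 = -2.04 V.
But -2.04 V < V_ov = 0.47 V, so the device is actually in triode.
In triode I_D = k_n[V_ov V_DS − ½ V_DS²] and I_D = (V_DD − V_DS)/R_D. Equating: 17.2 V_DS² − 17.16 V_DS + 1.76 = 0, giving V_DS = 0.116 V (the root below V_ov).
I_D = (1.76 − 0.116) / 13.7 = 0.12 mA.

I_D = 0.120 mA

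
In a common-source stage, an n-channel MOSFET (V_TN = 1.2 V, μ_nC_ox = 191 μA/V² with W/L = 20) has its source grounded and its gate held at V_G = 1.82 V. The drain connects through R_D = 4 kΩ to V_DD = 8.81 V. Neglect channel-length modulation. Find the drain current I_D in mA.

V_GS = V_G = 1.82 V, so V_ov = 1.82 − 1.2 = 0.62 V.
k_n = μ_nC_ox · (W/L) = 3.82 mA/V².
Assume saturation: I_D = ½ k_n V_ov² = 0.5 × 3.82 × 0.62² = 0.734 mA, giving V_DS = V_DD − I_D R_D = 8.81 − 0.734 × 4 = 5.87 V.
V_DS = 5.87 V ≥ V_ov = 0.62 V, confirming saturation.

I_D = 0.734 mA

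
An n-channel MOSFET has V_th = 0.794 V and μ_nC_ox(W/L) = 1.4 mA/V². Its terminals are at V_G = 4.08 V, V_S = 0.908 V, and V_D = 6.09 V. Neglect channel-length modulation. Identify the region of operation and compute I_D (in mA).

Saturation; I_D = 3.96 mA

V_GS = V_G − V_S = 4.08 − 0.908 = 3.17 V; V_DS = V_D − V_S = 6.09 − 0.908 = 5.18 V.
V_ov = V_GS − V_th = 3.17 − 0.794 = 2.38 V.
Since V_DS = 5.18 V ≥ V_ov = 2.38 V, the device is in saturation.
I_D = ½ k_n V_ov² = 0.5 × 1.4 × 2.38² = 3.96 mA.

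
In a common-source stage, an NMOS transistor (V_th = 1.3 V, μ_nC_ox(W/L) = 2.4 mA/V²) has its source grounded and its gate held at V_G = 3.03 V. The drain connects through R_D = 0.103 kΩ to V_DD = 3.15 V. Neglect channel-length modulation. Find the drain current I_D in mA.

I_D = 3.59 mA

V_GS = V_G = 3.03 V, so V_ov = 3.03 − 1.3 = 1.73 V.
Assume saturation: I_D = ½ k_n V_ov² = 0.5 × 2.4 × 1.73² = 3.59 mA, giving V_DS = V_DD − I_D R_D = 3.15 − 3.59 × 0.103 = 2.78 V.
V_DS = 2.78 V ≥ V_ov = 1.73 V, confirming saturation.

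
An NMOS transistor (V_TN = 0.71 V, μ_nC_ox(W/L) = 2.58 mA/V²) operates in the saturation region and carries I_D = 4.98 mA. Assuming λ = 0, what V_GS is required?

In saturation I_D = ½ k_n (V_GS − V_TN)², so V_GS − V_TN = √(2 I_D / k_n) = √(2 × 4.98 / 2.58) = 1.96 V.
V_GS = 0.71 + 1.96 = 2.67 V.

V_GS = 2.67 V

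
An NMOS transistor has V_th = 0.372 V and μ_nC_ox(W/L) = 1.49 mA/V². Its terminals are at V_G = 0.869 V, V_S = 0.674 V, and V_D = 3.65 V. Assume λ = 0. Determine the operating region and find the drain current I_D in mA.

Cutoff; I_D = 0 mA

V_GS = V_G − V_S = 0.869 − 0.674 = 0.195 V; V_DS = V_D − V_S = 3.65 − 0.674 = 2.98 V.
V_GS = 0.195 V < V_th = 0.372 V, so the transistor is in cutoff.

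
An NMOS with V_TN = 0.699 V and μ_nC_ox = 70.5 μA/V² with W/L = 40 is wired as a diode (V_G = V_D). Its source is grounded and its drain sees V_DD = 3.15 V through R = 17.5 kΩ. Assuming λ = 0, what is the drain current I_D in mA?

I_D = 0.123 mA

With gate tied to drain, V_GS = V_DS ≥ V_GS − V_TN, so the device is in saturation.
k_n = μ_nC_ox · (W/L) = 2.82 mA/V².
KCL at the drain: ½ k_n (V_GS − V_TN)² = (V_DD − V_GS)/R.
Let x = V_GS − 0.699. Then 24.7 x² + x − 2.451 = 0, giving x = 0.296 V (positive root), so V_GS = 0.995 V.
I_D = (V_DD − V_GS)/R = (3.15 − 0.995) / 17.5 = 0.123 mA.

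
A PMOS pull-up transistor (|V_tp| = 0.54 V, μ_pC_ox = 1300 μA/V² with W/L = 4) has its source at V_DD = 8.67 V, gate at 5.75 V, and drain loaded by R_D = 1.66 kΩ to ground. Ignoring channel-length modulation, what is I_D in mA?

I_D = 4.96 mA

V_SG = V_DD − V_G = 8.67 − 5.75 = 2.92 V, so V_ov = 2.92 − 0.54 = 2.38 V.
k_p = μ_pC_ox · (W/L) = 5.2 mA/V².
Assume saturation: I_D = ½ k_p V_ov² = 0.5 × 5.2 × 2.38² = 14.7 mA, giving V_SD = V_DD − I_D R_D = 8.67 − 14.7 × 1.66 = -15.8 V.
But -15.8 V < V_ov = 2.38 V, so the device is actually in triode.
In triode I_D = k_p[V_ov V_SD − ½ V_SD²] and I_D = (V_DD − V_SD)/R_D. Equating: 4.32 V_SD² − 21.54 V_SD + 8.67 = 0, giving V_SD = 0.441 V (the root below V_ov).
I_D = (8.67 − 0.441) / 1.66 = 4.96 mA.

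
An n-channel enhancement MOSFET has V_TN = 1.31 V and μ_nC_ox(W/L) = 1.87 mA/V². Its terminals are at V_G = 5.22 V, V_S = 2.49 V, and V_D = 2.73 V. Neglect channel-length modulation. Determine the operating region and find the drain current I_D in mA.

Triode; I_D = 0.583 mA

V_GS = V_G − V_S = 5.22 − 2.49 = 2.73 V; V_DS = V_D − V_S = 2.73 − 2.49 = 0.24 V.
V_ov = V_GS − V_TN = 2.73 − 1.31 = 1.42 V.
Since V_DS = 0.24 V < V_ov = 1.42 V, the device is in the triode region.
I_D = k_n [V_ov · V_DS − ½ V_DS²] = 1.87 × [1.42 × 0.24 − 0.5 × 0.24²] = 0.583 mA.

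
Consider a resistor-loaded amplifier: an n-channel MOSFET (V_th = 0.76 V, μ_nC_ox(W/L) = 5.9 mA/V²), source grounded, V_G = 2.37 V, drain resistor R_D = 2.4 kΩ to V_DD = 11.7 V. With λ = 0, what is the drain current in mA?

I_D = 4.63 mA

V_GS = V_G = 2.37 V, so V_ov = 2.37 − 0.76 = 1.61 V.
Assume saturation: I_D = ½ k_n V_ov² = 0.5 × 5.9 × 1.61² = 7.65 mA, giving V_DS = V_DD − I_D R_D = 11.7 − 7.65 × 2.4 = -6.65 V.
But -6.65 V < V_ov = 1.61 V, so the device is actually in triode.
In triode I_D = k_n[V_ov V_DS − ½ V_DS²] and I_D = (V_DD − V_DS)/R_D. Equating: 7.08 V_DS² − 23.8 V_DS + 11.7 = 0, giving V_DS = 0.598 V (the root below V_ov).
I_D = (11.7 − 0.598) / 2.4 = 4.63 mA.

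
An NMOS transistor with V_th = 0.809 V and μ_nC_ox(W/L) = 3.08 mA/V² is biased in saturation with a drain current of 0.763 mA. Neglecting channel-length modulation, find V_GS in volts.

V_GS = 1.51 V

In saturation I_D = ½ k_n (V_GS − V_th)², so V_GS − V_th = √(2 I_D / k_n) = √(2 × 0.763 / 3.08) = 0.704 V.
V_GS = 0.809 + 0.704 = 1.51 V.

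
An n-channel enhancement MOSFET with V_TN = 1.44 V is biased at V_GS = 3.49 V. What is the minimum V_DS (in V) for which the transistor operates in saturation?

The boundary between triode and saturation is V_DS = V_GS − V_TN = V_ov.
V_ov = 3.49 − 1.44 = 2.05 V.

V_DS,sat = 2.05 V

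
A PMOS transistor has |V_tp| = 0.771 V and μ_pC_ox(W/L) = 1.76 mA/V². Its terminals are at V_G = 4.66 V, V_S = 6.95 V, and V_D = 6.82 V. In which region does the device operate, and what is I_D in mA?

Triode; I_D = 0.333 mA

V_SG = V_S − V_G = 6.95 − 4.66 = 2.29 V; V_SD = V_S − V_D = 6.95 − 6.82 = 0.13 V.
V_ov = V_SG − |V_tp| = 2.29 − 0.771 = 1.52 V.
Since V_SD = 0.13 V < V_ov = 1.52 V, the device is in the triode region.
I_D = k_p [V_ov · V_SD − ½ V_SD²] = 1.76 × [1.52 × 0.13 − 0.5 × 0.13²] = 0.333 mA.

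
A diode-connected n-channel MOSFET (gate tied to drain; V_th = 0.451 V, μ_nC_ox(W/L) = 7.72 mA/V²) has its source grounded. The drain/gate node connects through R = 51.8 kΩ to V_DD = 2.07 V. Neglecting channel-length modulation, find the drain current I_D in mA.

I_D = 0.0296 mA

With gate tied to drain, V_GS = V_DS ≥ V_GS − V_th, so the device is in saturation.
KCL at the drain: ½ k_n (V_GS − V_th)² = (V_DD − V_GS)/R.
Let x = V_GS − 0.451. Then 200 x² + x − 1.619 = 0, giving x = 0.0875 V (positive root), so V_GS = 0.539 V.
I_D = (V_DD − V_GS)/R = (2.07 − 0.539) / 51.8 = 0.0296 mA.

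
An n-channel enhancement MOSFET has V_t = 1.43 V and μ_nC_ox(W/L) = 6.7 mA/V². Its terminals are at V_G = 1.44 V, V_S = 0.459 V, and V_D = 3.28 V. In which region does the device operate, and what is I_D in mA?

Cutoff; I_D = 0 mA

V_GS = V_G − V_S = 1.44 − 0.459 = 0.981 V; V_DS = V_D − V_S = 3.28 − 0.459 = 2.82 V.
V_GS = 0.981 V < V_t = 1.43 V, so the transistor is in cutoff.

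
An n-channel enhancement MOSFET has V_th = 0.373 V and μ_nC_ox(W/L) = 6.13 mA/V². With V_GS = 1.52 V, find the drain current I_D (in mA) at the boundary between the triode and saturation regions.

At the boundary V_DS = V_ov = V_GS − V_th = 1.52 − 0.373 = 1.15 V.
I_D = ½ k_n V_ov² = 0.5 × 6.13 × 1.15² = 4.03 mA.

I_D = 4.03 mA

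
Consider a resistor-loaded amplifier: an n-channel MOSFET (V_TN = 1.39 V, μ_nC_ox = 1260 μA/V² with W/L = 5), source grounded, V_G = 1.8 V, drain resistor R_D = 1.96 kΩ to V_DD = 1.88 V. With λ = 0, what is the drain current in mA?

V_GS = V_G = 1.8 V, so V_ov = 1.8 − 1.39 = 0.41 V.
k_n = μ_nC_ox · (W/L) = 6.3 mA/V².
Assume saturation: I_D = ½ k_n V_ov² = 0.5 × 6.3 × 0.41² = 0.53 mA, giving V_DS = V_DD − I_D R_D = 1.88 − 0.53 × 1.96 = 0.842 V.
V_DS = 0.842 V ≥ V_ov = 0.41 V, confirming saturation.

I_D = 0.530 mA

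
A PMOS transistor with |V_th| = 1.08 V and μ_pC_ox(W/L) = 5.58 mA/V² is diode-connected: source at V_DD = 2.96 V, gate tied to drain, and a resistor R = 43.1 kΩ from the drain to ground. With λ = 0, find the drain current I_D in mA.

I_D = 0.0408 mA

With gate tied to drain, V_SG = V_SD ≥ V_SG − |V_th|, so the device is in saturation.
KCL at the drain: ½ k_p (V_SG − |V_th|)² = (V_DD − V_SG)/R.
Let x = V_SG − 1.08. Then 120 x² + x − 1.88 = 0, giving x = 0.121 V (positive root), so V_SG = 1.2 V.
I_D = (V_DD − V_SG)/R = (2.96 − 1.2) / 43.1 = 0.0408 mA.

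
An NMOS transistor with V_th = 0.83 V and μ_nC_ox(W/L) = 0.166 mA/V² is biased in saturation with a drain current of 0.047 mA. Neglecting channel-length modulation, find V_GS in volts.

V_GS = 1.58 V

In saturation I_D = ½ k_n (V_GS − V_th)², so V_GS − V_th = √(2 I_D / k_n) = √(2 × 0.047 / 0.166) = 0.753 V.
V_GS = 0.83 + 0.753 = 1.58 V.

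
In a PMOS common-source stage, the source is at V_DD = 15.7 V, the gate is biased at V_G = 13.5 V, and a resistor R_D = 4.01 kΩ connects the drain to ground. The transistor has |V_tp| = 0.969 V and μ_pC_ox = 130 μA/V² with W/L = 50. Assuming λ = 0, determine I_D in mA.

I_D = 3.76 mA

V_SG = V_DD − V_G = 15.7 − 13.5 = 2.2 V, so V_ov = 2.2 − 0.969 = 1.23 V.
k_p = μ_pC_ox · (W/L) = 6.5 mA/V².
Assume saturation: I_D = ½ k_p V_ov² = 0.5 × 6.5 × 1.23² = 4.92 mA, giving V_SD = V_DD − I_D R_D = 15.7 − 4.92 × 4.01 = -4.05 V.
But -4.05 V < V_ov = 1.23 V, so the device is actually in triode.
In triode I_D = k_p[V_ov V_SD − ½ V_SD²] and I_D = (V_DD − V_SD)/R_D. Equating: 13 V_SD² − 33.09 V_SD + 15.7 = 0, giving V_SD = 0.632 V (the root below V_ov).
I_D = (15.7 − 0.632) / 4.01 = 3.76 mA.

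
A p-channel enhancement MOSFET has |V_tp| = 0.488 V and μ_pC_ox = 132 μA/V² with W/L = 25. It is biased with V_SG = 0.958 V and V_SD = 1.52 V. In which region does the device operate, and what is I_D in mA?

k_p = μ_pC_ox · (W/L) = 3.3 mA/V².
V_ov = V_SG − |V_tp| = 0.958 − 0.488 = 0.47 V.
Since V_SD = 1.52 V ≥ V_ov = 0.47 V, the device is in saturation.
I_D = ½ k_p V_ov² = 0.5 × 3.3 × 0.47² = 0.364 mA.

Saturation; I_D = 0.364 mA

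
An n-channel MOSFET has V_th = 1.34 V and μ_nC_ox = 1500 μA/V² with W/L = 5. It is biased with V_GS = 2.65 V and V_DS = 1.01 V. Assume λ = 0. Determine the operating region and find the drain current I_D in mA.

Triode; I_D = 6.10 mA

k_n = μ_nC_ox · (W/L) = 7.5 mA/V².
V_ov = V_GS − V_th = 2.65 − 1.34 = 1.31 V.
Since V_DS = 1.01 V < V_ov = 1.31 V, the device is in the triode region.
I_D = k_n [V_ov · V_DS − ½ V_DS²] = 7.5 × [1.31 × 1.01 − 0.5 × 1.01²] = 6.1 mA.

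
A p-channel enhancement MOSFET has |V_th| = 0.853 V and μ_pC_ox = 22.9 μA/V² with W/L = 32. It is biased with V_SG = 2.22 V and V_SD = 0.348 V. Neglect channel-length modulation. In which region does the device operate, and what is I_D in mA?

k_p = μ_pC_ox · (W/L) = 0.7328 mA/V².
V_ov = V_SG − |V_th| = 2.22 − 0.853 = 1.37 V.
Since V_SD = 0.348 V < V_ov = 1.37 V, the device is in the triode region.
I_D = k_p [V_ov · V_SD − ½ V_SD²] = 0.7328 × [1.37 × 0.348 − 0.5 × 0.348²] = 0.304 mA.

Triode; I_D = 0.304 mA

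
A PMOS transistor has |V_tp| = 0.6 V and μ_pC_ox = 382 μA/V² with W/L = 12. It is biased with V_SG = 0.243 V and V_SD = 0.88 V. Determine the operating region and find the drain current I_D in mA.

Cutoff; I_D = 0 mA

V_SG = 0.243 V < |V_tp| = 0.6 V, so the transistor is in cutoff.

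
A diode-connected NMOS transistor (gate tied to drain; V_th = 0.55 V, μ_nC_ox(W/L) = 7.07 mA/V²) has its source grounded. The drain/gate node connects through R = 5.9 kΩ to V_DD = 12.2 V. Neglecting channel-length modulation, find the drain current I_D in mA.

With gate tied to drain, V_GS = V_DS ≥ V_GS − V_th, so the device is in saturation.
KCL at the drain: ½ k_n (V_GS − V_th)² = (V_DD − V_GS)/R.
Let x = V_GS − 0.55. Then 20.9 x² + x − 11.65 = 0, giving x = 0.724 V (positive root), so V_GS = 1.27 V.
I_D = (V_DD − V_GS)/R = (12.2 − 1.27) / 5.9 = 1.85 mA.

I_D = 1.85 mA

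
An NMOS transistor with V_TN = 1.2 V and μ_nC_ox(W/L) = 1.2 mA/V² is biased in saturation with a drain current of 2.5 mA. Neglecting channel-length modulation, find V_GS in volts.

V_GS = 3.24 V

In saturation I_D = ½ k_n (V_GS − V_TN)², so V_GS − V_TN = √(2 I_D / k_n) = √(2 × 2.5 / 1.2) = 2.04 V.
V_GS = 1.2 + 2.04 = 3.24 V.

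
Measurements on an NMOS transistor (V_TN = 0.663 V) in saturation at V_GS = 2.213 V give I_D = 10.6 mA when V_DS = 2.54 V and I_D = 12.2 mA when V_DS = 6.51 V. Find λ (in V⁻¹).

λ = 0.0421 V⁻¹

With V_GS fixed, I_D ∝ (1 + λ V_DS) in saturation, so I_D2/I_D1 = (1 + λ V_DS2)/(1 + λ V_DS1).
12.2/10.6 = 1.151 = (1 + 6.51 λ)/(1 + 2.54 λ).
Solving: λ (I_D1 V_DS2 − I_D2 V_DS1) = I_D2 − I_D1, so λ = (12.2 − 10.6) / (10.6 × 6.51 − 12.2 × 2.54) = 1.6 / 38 = 0.0421 V⁻¹.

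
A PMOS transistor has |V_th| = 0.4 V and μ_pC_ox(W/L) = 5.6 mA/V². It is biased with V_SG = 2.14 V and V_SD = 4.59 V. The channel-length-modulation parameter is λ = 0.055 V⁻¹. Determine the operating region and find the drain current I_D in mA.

Saturation; I_D = 10.6 mA

V_ov = V_SG − |V_th| = 2.14 − 0.4 = 1.74 V.
Since V_SD = 4.59 V ≥ V_ov = 1.74 V, the device is in saturation.
I_D = ½ k_p V_ov² (1 + λ V_SD) = 0.5 × 5.6 × 1.74² × (1 + 0.055 × 4.59) = 10.6 mA.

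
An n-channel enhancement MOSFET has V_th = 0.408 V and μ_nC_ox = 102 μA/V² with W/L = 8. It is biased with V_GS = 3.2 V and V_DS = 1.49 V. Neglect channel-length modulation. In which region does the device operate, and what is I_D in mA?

Triode; I_D = 2.49 mA

k_n = μ_nC_ox · (W/L) = 0.816 mA/V².
V_ov = V_GS − V_th = 3.2 − 0.408 = 2.79 V.
Since V_DS = 1.49 V < V_ov = 2.79 V, the device is in the triode region.
I_D = k_n [V_ov · V_DS − ½ V_DS²] = 0.816 × [2.79 × 1.49 − 0.5 × 1.49²] = 2.49 mA.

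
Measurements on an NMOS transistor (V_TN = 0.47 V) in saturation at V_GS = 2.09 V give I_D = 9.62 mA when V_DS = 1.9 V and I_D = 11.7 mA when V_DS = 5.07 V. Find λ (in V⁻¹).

With V_GS fixed, I_D ∝ (1 + λ V_DS) in saturation, so I_D2/I_D1 = (1 + λ V_DS2)/(1 + λ V_DS1).
11.7/9.62 = 1.216 = (1 + 5.07 λ)/(1 + 1.9 λ).
Solving: λ (I_D1 V_DS2 − I_D2 V_DS1) = I_D2 − I_D1, so λ = (11.7 − 9.62) / (9.62 × 5.07 − 11.7 × 1.9) = 2.08 / 26.5 = 0.0784 V⁻¹.

λ = 0.0784 V⁻¹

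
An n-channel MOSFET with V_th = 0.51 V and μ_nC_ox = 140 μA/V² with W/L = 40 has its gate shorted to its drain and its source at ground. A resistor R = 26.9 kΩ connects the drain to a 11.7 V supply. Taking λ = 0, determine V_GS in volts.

With gate tied to drain, V_GS = V_DS ≥ V_GS − V_th, so the device is in saturation.
k_n = μ_nC_ox · (W/L) = 5.6 mA/V².
KCL at the drain: ½ k_n (V_GS − V_th)² = (V_DD − V_GS)/R.
Let x = V_GS − 0.51. Then 75.3 x² + x − 11.19 = 0, giving x = 0.379 V (positive root), so V_GS = 0.889 V.
I_D = (V_DD − V_GS)/R = (11.7 − 0.889) / 26.9 = 0.402 mA.

V_GS = 0.889 V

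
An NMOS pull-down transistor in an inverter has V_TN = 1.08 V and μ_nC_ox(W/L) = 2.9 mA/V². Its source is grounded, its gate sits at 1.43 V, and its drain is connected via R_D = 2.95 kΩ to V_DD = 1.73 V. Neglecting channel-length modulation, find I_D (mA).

V_GS = V_G = 1.43 V, so V_ov = 1.43 − 1.08 = 0.35 V.
Assume saturation: I_D = ½ k_n V_ov² = 0.5 × 2.9 × 0.35² = 0.178 mA, giving V_DS = V_DD − I_D R_D = 1.73 − 0.178 × 2.95 = 1.21 V.
V_DS = 1.21 V ≥ V_ov = 0.35 V, confirming saturation.

I_D = 0.178 mA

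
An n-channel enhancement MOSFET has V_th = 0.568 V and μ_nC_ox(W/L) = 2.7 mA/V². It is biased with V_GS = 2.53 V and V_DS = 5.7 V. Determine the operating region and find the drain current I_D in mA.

Saturation; I_D = 5.20 mA

V_ov = V_GS − V_th = 2.53 − 0.568 = 1.96 V.
Since V_DS = 5.7 V ≥ V_ov = 1.96 V, the device is in saturation.
I_D = ½ k_n V_ov² = 0.5 × 2.7 × 1.96² = 5.2 mA.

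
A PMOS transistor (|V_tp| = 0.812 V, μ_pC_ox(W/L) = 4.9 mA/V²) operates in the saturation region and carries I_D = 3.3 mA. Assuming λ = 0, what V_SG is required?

V_SG = 1.97 V

In saturation I_D = ½ k_p (V_SG − |V_tp|)², so V_SG − |V_tp| = √(2 I_D / k_p) = √(2 × 3.3 / 4.9) = 1.16 V.
V_SG = 0.812 + 1.16 = 1.97 V.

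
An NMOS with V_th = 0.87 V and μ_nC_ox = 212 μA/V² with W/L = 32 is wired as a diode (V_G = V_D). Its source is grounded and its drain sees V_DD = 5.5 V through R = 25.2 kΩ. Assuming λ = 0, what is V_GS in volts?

V_GS = 1.10 V

With gate tied to drain, V_GS = V_DS ≥ V_GS − V_th, so the device is in saturation.
k_n = μ_nC_ox · (W/L) = 6.784 mA/V².
KCL at the drain: ½ k_n (V_GS − V_th)² = (V_DD − V_GS)/R.
Let x = V_GS − 0.87. Then 85.5 x² + x − 4.63 = 0, giving x = 0.227 V (positive root), so V_GS = 1.1 V.
I_D = (V_DD − V_GS)/R = (5.5 − 1.1) / 25.2 = 0.175 mA.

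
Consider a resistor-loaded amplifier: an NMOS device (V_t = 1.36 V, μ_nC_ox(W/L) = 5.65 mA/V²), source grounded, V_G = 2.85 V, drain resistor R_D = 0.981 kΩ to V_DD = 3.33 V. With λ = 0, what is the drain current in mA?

V_GS = V_G = 2.85 V, so V_ov = 2.85 − 1.36 = 1.49 V.
Assume saturation: I_D = ½ k_n V_ov² = 0.5 × 5.65 × 1.49² = 6.27 mA, giving V_DS = V_DD − I_D R_D = 3.33 − 6.27 × 0.981 = -2.82 V.
But -2.82 V < V_ov = 1.49 V, so the device is actually in triode.
In triode I_D = k_n[V_ov V_DS − ½ V_DS²] and I_D = (V_DD − V_DS)/R_D. Equating: 2.77 V_DS² − 9.259 V_DS + 3.33 = 0, giving V_DS = 0.41 V (the root below V_ov).
I_D = (3.33 − 0.41) / 0.981 = 2.98 mA.

I_D = 2.98 mA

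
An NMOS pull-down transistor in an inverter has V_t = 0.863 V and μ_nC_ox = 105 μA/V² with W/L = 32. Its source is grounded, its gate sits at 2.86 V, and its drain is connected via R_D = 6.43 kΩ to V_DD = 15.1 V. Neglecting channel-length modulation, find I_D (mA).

I_D = 2.29 mA

V_GS = V_G = 2.86 V, so V_ov = 2.86 − 0.863 = 2 V.
k_n = μ_nC_ox · (W/L) = 3.36 mA/V².
Assume saturation: I_D = ½ k_n V_ov² = 0.5 × 3.36 × 2² = 6.7 mA, giving V_DS = V_DD − I_D R_D = 15.1 − 6.7 × 6.43 = -28 V.
But -28 V < V_ov = 2 V, so the device is actually in triode.
In triode I_D = k_n[V_ov V_DS − ½ V_DS²] and I_D = (V_DD − V_DS)/R_D. Equating: 10.8 V_DS² − 44.14 V_DS + 15.1 = 0, giving V_DS = 0.377 V (the root below V_ov).
I_D = (15.1 − 0.377) / 6.43 = 2.29 mA.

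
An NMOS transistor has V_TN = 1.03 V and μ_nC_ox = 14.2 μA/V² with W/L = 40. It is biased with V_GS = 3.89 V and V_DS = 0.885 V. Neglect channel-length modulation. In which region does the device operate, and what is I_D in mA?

k_n = μ_nC_ox · (W/L) = 0.568 mA/V².
V_ov = V_GS − V_TN = 3.89 − 1.03 = 2.86 V.
Since V_DS = 0.885 V < V_ov = 2.86 V, the device is in the triode region.
I_D = k_n [V_ov · V_DS − ½ V_DS²] = 0.568 × [2.86 × 0.885 − 0.5 × 0.885²] = 1.22 mA.

Triode; I_D = 1.22 mA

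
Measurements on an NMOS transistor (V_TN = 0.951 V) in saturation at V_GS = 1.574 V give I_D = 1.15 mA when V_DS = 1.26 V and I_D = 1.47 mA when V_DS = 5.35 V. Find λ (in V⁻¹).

With V_GS fixed, I_D ∝ (1 + λ V_DS) in saturation, so I_D2/I_D1 = (1 + λ V_DS2)/(1 + λ V_DS1).
1.47/1.15 = 1.278 = (1 + 5.35 λ)/(1 + 1.26 λ).
Solving: λ (I_D1 V_DS2 − I_D2 V_DS1) = I_D2 − I_D1, so λ = (1.47 − 1.15) / (1.15 × 5.35 − 1.47 × 1.26) = 0.32 / 4.3 = 0.0744 V⁻¹.

λ = 0.0744 V⁻¹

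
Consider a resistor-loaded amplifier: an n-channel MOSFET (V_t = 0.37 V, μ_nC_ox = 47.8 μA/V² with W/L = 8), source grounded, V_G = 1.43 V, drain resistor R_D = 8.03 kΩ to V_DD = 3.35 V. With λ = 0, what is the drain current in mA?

V_GS = V_G = 1.43 V, so V_ov = 1.43 − 0.37 = 1.06 V.
k_n = μ_nC_ox · (W/L) = 0.3824 mA/V².
Assume saturation: I_D = ½ k_n V_ov² = 0.5 × 0.3824 × 1.06² = 0.215 mA, giving V_DS = V_DD − I_D R_D = 3.35 − 0.215 × 8.03 = 1.62 V.
V_DS = 1.62 V ≥ V_ov = 1.06 V, confirming saturation.

I_D = 0.215 mA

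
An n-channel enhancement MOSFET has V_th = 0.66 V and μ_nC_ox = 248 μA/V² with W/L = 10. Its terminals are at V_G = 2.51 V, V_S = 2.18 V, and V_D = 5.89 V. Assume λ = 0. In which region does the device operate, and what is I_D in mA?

Cutoff; I_D = 0 mA

V_GS = V_G − V_S = 2.51 − 2.18 = 0.33 V; V_DS = V_D − V_S = 5.89 − 2.18 = 3.71 V.
V_GS = 0.33 V < V_th = 0.66 V, so the transistor is in cutoff.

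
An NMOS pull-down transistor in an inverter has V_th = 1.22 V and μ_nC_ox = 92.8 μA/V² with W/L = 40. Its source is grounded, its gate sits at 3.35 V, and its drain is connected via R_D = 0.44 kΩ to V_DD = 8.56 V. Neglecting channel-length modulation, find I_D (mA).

V_GS = V_G = 3.35 V, so V_ov = 3.35 − 1.22 = 2.13 V.
k_n = μ_nC_ox · (W/L) = 3.712 mA/V².
Assume saturation: I_D = ½ k_n V_ov² = 0.5 × 3.712 × 2.13² = 8.42 mA, giving V_DS = V_DD − I_D R_D = 8.56 − 8.42 × 0.44 = 4.85 V.
V_DS = 4.85 V ≥ V_ov = 2.13 V, confirming saturation.

I_D = 8.42 mA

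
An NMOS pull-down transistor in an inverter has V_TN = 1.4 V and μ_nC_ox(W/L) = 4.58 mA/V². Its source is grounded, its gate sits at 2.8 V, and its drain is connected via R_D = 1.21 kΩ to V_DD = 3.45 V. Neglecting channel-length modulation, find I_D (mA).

I_D = 2.47 mA

V_GS = V_G = 2.8 V, so V_ov = 2.8 − 1.4 = 1.4 V.
Assume saturation: I_D = ½ k_n V_ov² = 0.5 × 4.58 × 1.4² = 4.49 mA, giving V_DS = V_DD − I_D R_D = 3.45 − 4.49 × 1.21 = -1.98 V.
But -1.98 V < V_ov = 1.4 V, so the device is actually in triode.
In triode I_D = k_n[V_ov V_DS − ½ V_DS²] and I_D = (V_DD − V_DS)/R_D. Equating: 2.77 V_DS² − 8.759 V_DS + 3.45 = 0, giving V_DS = 0.461 V (the root below V_ov).
I_D = (3.45 − 0.461) / 1.21 = 2.47 mA.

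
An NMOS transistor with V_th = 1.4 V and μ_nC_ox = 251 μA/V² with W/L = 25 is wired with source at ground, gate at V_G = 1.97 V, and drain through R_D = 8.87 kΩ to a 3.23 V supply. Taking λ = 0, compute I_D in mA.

I_D = 0.352 mA

V_GS = V_G = 1.97 V, so V_ov = 1.97 − 1.4 = 0.57 V.
k_n = μ_nC_ox · (W/L) = 6.275 mA/V².
Assume saturation: I_D = ½ k_n V_ov² = 0.5 × 6.275 × 0.57² = 1.02 mA, giving V_DS = V_DD − I_D R_D = 3.23 − 1.02 × 8.87 = -5.81 V.
But -5.81 V < V_ov = 0.57 V, so the device is actually in triode.
In triode I_D = k_n[V_ov V_DS − ½ V_DS²] and I_D = (V_DD − V_DS)/R_D. Equating: 27.8 V_DS² − 32.73 V_DS + 3.23 = 0, giving V_DS = 0.109 V (the root below V_ov).
I_D = (3.23 − 0.109) / 8.87 = 0.352 mA.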